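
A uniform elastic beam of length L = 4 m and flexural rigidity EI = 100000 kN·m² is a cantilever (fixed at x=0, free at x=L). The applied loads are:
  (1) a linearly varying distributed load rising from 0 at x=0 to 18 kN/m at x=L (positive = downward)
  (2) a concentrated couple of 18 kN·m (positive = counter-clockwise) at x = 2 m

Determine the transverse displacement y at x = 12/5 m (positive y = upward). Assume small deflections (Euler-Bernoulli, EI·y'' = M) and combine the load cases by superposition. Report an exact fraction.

Load 1 — triangular load w₀=18 kN/m (0→w₀ over full span):
  y_1 = (w₀Lx³/12-w₀L²x²/6-w₀x⁵/(120L))/EI = (18·4·(12/5)³/12-18·4²·(12/5)²/6-18·(12/5)⁵/(120·4))/100000 = -95958/48828125 m
Load 2 — applied couple M₀=18 kN·m at a=2 m (b=L-a=2):
  y_2 = M₀a(2x-a)/(2EI)  [x>a] = 18·2·(2·(12/5)-2)/(2·100000) = 63/125000 m
Superposition: y = Σ y_i = -570789/390625000 m ≈ -0.001461 m

y(12/5) = -570789/390625000 m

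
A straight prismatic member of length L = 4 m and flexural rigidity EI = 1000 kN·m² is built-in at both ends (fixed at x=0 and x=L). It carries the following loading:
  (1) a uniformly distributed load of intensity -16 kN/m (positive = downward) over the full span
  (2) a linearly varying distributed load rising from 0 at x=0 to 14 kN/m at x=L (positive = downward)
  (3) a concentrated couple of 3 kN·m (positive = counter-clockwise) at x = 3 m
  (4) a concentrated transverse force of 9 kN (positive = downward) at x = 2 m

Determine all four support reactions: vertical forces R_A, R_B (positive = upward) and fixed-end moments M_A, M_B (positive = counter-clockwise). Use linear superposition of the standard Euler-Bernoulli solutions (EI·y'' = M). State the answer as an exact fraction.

Load 1 — uniform load w=-16 kN/m over full span:
  R_A = wL/2 = (-16)·4/2 = -32 kN
  M_A = wL²/12 = (-16)·4²/12 = -64/3 kN·m
  R_B = wL/2 = (-16)·4/2 = -32 kN
  M_B = -wL²/12 = -(-16)·4²/12 = 64/3 kN·m
Load 2 — triangular load w₀=14 kN/m (0→w₀ over full span):
  R_A = 3w₀L/20 = 3·14·4/20 = 42/5 kN
  M_A = w₀L²/30 = 14·4²/30 = 112/15 kN·m
  R_B = 7w₀L/20 = 7·14·4/20 = 98/5 kN
  M_B = -w₀L²/20 = -14·4²/20 = -56/5 kN·m
Load 3 — applied couple M₀=3 kN·m at a=3 m (b=L-a=1):
  R_A = 6M₀ab/L³ = 6·3·3·1/4³ = 27/32 kN
  M_A = M₀b(2a-b)/L² = 3·1·(2·3-1)/4² = 15/16 kN·m
  R_B = -6M₀ab/L³ = -6·3·3·1/4³ = -27/32 kN
  M_B = M₀a(2b-a)/L² = 3·3·(2·1-3)/4² = -9/16 kN·m
Load 4 — point force P=9 kN at a=2 m (b=L-a=2):
  R_A = Pb²(3a+b)/L³ = 9·2²·(3·2+2)/4³ = 9/2 kN
  M_A = Pab²/L² = 9·2·2²/4² = 9/2 kN·m
  R_B = Pa²(a+3b)/L³ = 9·2²·(2+3·2)/4³ = 9/2 kN
  M_B = -Pa²b/L² = -9·2²·2/4² = -9/2 kN·m
Superposition: R_A = -2921/160 kN, M_A = -2023/240 kN·m, R_B = -1399/160 kN, M_B = 1217/240 kN·m

R_A = -2921/160 kN, M_A = -2023/240 kN·m, R_B = -1399/160 kN, M_B = 1217/240 kN·m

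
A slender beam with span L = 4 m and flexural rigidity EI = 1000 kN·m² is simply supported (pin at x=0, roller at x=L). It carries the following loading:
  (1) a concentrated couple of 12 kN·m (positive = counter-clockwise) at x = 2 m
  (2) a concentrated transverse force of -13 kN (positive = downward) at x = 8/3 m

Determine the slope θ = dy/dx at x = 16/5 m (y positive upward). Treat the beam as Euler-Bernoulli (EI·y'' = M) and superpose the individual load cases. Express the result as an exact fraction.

Load 1 — applied couple M₀=12 kN·m at a=2 m (b=L-a=2):
  θ_1 = (M₀x²/(2L)-M₀(x-a)+C₁)/EI  [x>a] with C₁=M₀(3b²-L²)/(6L)=-2 = (12·(16/5)²/(2·4)-12·((16/5)-2)+(-2))/1000 = -13/12500 rad
Load 2 — point force P=-13 kN at a=8/3 m (b=L-a=4/3):
  θ_2 = -Pa(2L²-6Lx+3x²+a²)/(6LEI)  [x>a] = -(-13)·(8/3)·(2·4²-6·4·(16/5)+3·(16/5)²+(8/3)²)/(6·4·1000) = -2548/253125 rad
Superposition: θ = Σ θ_i = -2249/202500 rad ≈ -0.011106 rad

θ(16/5) = -2249/202500 rad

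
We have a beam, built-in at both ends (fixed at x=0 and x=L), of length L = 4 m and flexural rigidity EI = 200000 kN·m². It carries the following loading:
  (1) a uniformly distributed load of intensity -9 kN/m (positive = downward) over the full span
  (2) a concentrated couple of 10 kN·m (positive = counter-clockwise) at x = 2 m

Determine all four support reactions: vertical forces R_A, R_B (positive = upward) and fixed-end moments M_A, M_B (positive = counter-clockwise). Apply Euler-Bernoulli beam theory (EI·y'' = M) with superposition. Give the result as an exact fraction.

Load 1 — uniform load w=-9 kN/m over full span:
  R_A = wL/2 = (-9)·4/2 = -18 kN
  M_A = wL²/12 = (-9)·4²/12 = -12 kN·m
  R_B = wL/2 = (-9)·4/2 = -18 kN
  M_B = -wL²/12 = -(-9)·4²/12 = 12 kN·m
Load 2 — applied couple M₀=10 kN·m at a=2 m (b=L-a=2):
  R_A = 6M₀ab/L³ = 6·10·2·2/4³ = 15/4 kN
  M_A = M₀b(2a-b)/L² = 10·2·(2·2-2)/4² = 5/2 kN·m
  R_B = -6M₀ab/L³ = -6·10·2·2/4³ = -15/4 kN
  M_B = M₀a(2b-a)/L² = 10·2·(2·2-2)/4² = 5/2 kN·m
Superposition: R_A = -57/4 kN, M_A = -19/2 kN·m, R_B = -87/4 kN, M_B = 29/2 kN·m

R_A = -57/4 kN, M_A = -19/2 kN·m, R_B = -87/4 kN, M_B = 29/2 kN·m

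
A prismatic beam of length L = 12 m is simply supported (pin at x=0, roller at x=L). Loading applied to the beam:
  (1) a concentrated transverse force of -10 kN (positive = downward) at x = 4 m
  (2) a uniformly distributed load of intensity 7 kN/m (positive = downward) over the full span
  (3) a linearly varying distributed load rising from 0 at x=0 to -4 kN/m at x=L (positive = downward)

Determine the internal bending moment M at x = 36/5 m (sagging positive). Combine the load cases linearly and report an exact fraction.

M(36/5) = 8512/125 kN·m

Load 1 — point force P=-10 kN at a=4 m (b=L-a=8):
  M_1 = Pa(L-x)/L  [x>a] = (-10)·4·(12-(36/5))/12 = -16 kN·m
Load 2 — uniform load w=7 kN/m over full span:
  M_2 = wx(L-x)/2 = 7·(36/5)·(12-(36/5))/2 = 3024/25 kN·m
Load 3 — triangular load w₀=-4 kN/m (0→w₀ over full span):
  M_3 = w₀Lx/6 - w₀x³/(6L) = (-4)·12·(36/5)/6 - (-4)·(36/5)³/(6·12) = -4608/125 kN·m
Superposition: M = Σ M_i = 8512/125 kN·m ≈ 68.096000 kN·m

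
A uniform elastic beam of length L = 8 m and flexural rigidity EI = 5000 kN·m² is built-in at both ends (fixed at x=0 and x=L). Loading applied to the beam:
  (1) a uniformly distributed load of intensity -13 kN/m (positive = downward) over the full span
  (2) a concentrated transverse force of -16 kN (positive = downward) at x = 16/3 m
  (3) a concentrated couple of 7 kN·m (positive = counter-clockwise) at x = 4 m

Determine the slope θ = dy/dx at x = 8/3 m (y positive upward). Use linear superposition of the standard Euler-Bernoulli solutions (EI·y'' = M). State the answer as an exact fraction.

θ(8/3) = 1568/151875 rad

Load 1 — uniform load w=-13 kN/m over full span:
  θ_1 = -wx(L-x)(L-2x)/(12EI) = -(-13)·(8/3)·(8-(8/3))·(8-2·(8/3))/(12·5000) = 416/50625 rad
Load 2 — point force P=-16 kN at a=16/3 m (b=L-a=8/3):
  θ_2 = -Pb²x(2aL-(3a+b)x)/(2L³EI)  [x≤a] = -(-16)·(8/3)²·(8/3)·(2·(16/3)·8-(3·(16/3)+(8/3))·(8/3))/(2·8³·5000) = 64/30375 rad
Load 3 — applied couple M₀=7 kN·m at a=4 m (b=L-a=4):
  θ_3 = (R_Ax²/2 - M_Ax)/EI  [x≤a] with R_A=21/16, M_A=7/4 = ((21/16)·(8/3)²/2 - (7/4)·(8/3))/5000 = 0 rad
Superposition: θ = Σ θ_i = 1568/151875 rad ≈ 0.010324 rad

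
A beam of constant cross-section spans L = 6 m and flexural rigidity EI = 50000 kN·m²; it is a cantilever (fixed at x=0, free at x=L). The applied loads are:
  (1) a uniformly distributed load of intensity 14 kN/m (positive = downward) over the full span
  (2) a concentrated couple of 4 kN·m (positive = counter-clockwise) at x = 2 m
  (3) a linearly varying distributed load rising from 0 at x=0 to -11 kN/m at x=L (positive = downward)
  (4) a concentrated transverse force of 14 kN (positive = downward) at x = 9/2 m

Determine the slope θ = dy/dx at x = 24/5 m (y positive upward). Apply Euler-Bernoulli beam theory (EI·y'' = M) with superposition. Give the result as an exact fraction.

θ(24/5) = -849319/125000000 rad

Load 1 — uniform load w=14 kN/m over full span:
  θ_1 = -wx(x²-3Lx+3L²)/(6EI) = -14·(24/5)·((24/5)²-3·6·(24/5)+3·6²)/(6·50000) = -3906/390625 rad
Load 2 — applied couple M₀=4 kN·m at a=2 m (b=L-a=4):
  θ_2 = M₀a/EI  [x>a] = 4·2/50000 = 1/6250 rad
Load 3 — triangular load w₀=-11 kN/m (0→w₀ over full span):
  θ_3 = (w₀Lx²/4-w₀L²x/3-w₀x⁴/(24L))/EI = ((-11)·6·(24/5)²/4-(-11)·6²·(24/5)/3-(-11)·(24/5)⁴/(24·6))/50000 = 11484/1953125 rad
Load 4 — point force P=14 kN at a=9/2 m (b=L-a=3/2):
  θ_4 = -Pa²/(2EI)  [x>a] = -14·(9/2)²/(2·50000) = -567/200000 rad
Superposition: θ = Σ θ_i = -849319/125000000 rad ≈ -0.006795 rad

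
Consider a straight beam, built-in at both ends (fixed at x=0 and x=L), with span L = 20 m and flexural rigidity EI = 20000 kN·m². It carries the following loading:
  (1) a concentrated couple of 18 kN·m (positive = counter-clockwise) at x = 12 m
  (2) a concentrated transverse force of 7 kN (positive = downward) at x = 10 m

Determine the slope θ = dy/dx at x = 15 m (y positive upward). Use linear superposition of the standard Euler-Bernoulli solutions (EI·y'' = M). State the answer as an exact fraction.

Load 1 — applied couple M₀=18 kN·m at a=12 m (b=L-a=8):
  θ_1 = (R_Ax²/2 - M_Ax - M₀(x-a))/EI  [x>a] with R_A=162/125, M_A=144/25 = ((162/125)·15²/2 - (144/25)·15 - 18·(15-12))/20000 = 27/100000 rad
Load 2 — point force P=7 kN at a=10 m (b=L-a=10):
  θ_2 = Pa²(L-x)(2bL-(3b+a)(L-x))/(2L³EI)  [x>a] = 7·10²·(20-15)·(2·10·20-(3·10+10)·(20-15))/(2·20³·20000) = 7/3200 rad
Superposition: θ = Σ θ_i = 983/400000 rad ≈ 0.002458 rad

θ(15) = 983/400000 rad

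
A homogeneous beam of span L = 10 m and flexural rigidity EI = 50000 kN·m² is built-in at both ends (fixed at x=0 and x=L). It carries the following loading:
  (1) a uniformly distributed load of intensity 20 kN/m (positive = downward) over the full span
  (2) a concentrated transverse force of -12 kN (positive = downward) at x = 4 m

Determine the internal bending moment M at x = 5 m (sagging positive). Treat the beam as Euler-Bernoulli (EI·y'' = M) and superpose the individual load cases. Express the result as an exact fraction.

M(5) = 1106/15 kN·m

Load 1 — uniform load w=20 kN/m over full span:
  M_1 = wLx/2 - wL²/12 - wx²/2 = 20·10·5/2 - 20·10²/12 - 20·5²/2 = 250/3 kN·m
Load 2 — point force P=-12 kN at a=4 m (b=L-a=6):
  M_2 = Pa²(a+3b)(L-x)/L³ - Pa²b/L²  [x>a] = (-12)·4²·(4+3·6)·(10-5)/10³ - (-12)·4²·6/10² = -48/5 kN·m
Superposition: M = Σ M_i = 1106/15 kN·m ≈ 73.733333 kN·m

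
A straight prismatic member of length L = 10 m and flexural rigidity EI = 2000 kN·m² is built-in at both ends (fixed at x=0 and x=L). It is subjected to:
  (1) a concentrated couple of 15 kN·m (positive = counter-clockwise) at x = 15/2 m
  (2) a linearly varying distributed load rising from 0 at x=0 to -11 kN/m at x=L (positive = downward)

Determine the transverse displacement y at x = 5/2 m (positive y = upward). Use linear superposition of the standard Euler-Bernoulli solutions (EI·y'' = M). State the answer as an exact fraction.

y(5/2) = 255/8192 m

Load 1 — applied couple M₀=15 kN·m at a=15/2 m (b=L-a=5/2):
  y_1 = (R_Ax³/6 - M_Ax²/2)/EI  [x≤a] with R_A=27/16, M_A=75/16 = ((27/16)·(5/2)³/6 - (75/16)·(5/2)²/2)/2000 = -21/4096 m
Load 2 — triangular load w₀=-11 kN/m (0→w₀ over full span):
  y_2 = -w₀x²(L-x)²(x+2L)/(120LEI) = -(-11)·(5/2)²·(10-(5/2))²·((5/2)+2·10)/(120·10·2000) = 297/8192 m
Superposition: y = Σ y_i = 255/8192 m ≈ 0.031128 m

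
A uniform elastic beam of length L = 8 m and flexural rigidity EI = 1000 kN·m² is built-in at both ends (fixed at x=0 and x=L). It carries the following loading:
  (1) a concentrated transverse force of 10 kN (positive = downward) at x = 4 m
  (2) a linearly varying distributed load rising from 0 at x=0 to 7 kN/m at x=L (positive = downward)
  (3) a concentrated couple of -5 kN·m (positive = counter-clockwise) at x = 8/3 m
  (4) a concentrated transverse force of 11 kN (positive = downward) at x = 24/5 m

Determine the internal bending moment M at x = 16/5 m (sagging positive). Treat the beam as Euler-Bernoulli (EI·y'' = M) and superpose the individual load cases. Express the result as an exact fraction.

M(16/5) = 36457/1875 kN·m

Load 1 — point force P=10 kN at a=4 m (b=L-a=4):
  M_1 = Pb²(3a+b)x/L³ - Pab²/L²  [x≤a] = 10·4²·(3·4+4)·(16/5)/8³ - 10·4·4²/8² = 6 kN·m
Load 2 — triangular load w₀=7 kN/m (0→w₀ over full span):
  M_2 = 3w₀Lx/20 - w₀L²/30 - w₀x³/(6L) = 3·7·8·(16/5)/20 - 7·8²/30 - 7·(16/5)³/(6·8) = 896/125 kN·m
Load 3 — applied couple M₀=-5 kN·m at a=8/3 m (b=L-a=16/3):
  M_3 = R_Ax - M_A - M₀  [x>a] with R_A=-5/6, M_A=0 = (-5/6)·(16/5) - 0 - (-5) = 7/3 kN·m
Load 4 — point force P=11 kN at a=24/5 m (b=L-a=16/5):
  M_4 = Pb²(3a+b)x/L³ - Pab²/L²  [x≤a] = 11·(16/5)²·(3·(24/5)+(16/5))·(16/5)/8³ - 11·(24/5)·(16/5)²/8² = 2464/625 kN·m
Superposition: M = Σ M_i = 36457/1875 kN·m ≈ 19.443733 kN·m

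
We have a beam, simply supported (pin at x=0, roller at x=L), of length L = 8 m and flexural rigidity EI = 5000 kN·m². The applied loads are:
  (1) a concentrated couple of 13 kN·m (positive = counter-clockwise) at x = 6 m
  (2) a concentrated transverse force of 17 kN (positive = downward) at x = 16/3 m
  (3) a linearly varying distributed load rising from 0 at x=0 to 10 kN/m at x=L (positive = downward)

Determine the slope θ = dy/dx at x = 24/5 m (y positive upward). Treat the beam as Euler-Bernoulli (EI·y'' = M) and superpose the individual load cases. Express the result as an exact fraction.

Load 1 — applied couple M₀=13 kN·m at a=6 m (b=L-a=2):
  θ_1 = (M₀x²/(2L)+C₁)/EI  [x≤a] with C₁=M₀(3b²-L²)/(6L)=-169/12 = (13·(24/5)²/(2·8)+(-169/12))/5000 = 1391/1500000 rad
Load 2 — point force P=17 kN at a=16/3 m (b=L-a=8/3):
  θ_2 = -Pb(L²-b²-3x²)/(6LEI)  [x≤a] = -17·(8/3)·(8²-(8/3)²-3·(24/5)²)/(6·8·5000) = 2924/1265625 rad
Load 3 — triangular load w₀=10 kN/m (0→w₀ over full span):
  θ_3 = -w₀(7L⁴-30L²x²+15x⁴)/(360LEI) = -10·(7·8⁴-30·8²·(24/5)²+15·(24/5)⁴)/(360·8·5000) = 3712/703125 rad
Superposition: θ = Σ θ_i = 1724681/202500000 rad ≈ 0.008517 rad

θ(24/5) = 1724681/202500000 rad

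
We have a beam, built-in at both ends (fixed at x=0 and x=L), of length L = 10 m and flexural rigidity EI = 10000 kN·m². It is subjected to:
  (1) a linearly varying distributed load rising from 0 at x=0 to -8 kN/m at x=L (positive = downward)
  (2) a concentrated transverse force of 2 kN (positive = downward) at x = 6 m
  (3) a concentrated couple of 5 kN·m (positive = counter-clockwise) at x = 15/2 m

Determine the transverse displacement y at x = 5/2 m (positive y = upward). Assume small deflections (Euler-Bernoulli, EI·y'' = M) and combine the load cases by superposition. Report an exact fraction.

y(5/2) = 1387/307200 m

Load 1 — triangular load w₀=-8 kN/m (0→w₀ over full span):
  y_1 = -w₀x²(L-x)²(x+2L)/(120LEI) = -(-8)·(5/2)²·(10-(5/2))²·((5/2)+2·10)/(120·10·10000) = 27/5120 m
Load 2 — point force P=2 kN at a=6 m (b=L-a=4):
  y_2 = -Pb²x²(3aL-(3a+b)x)/(6L³EI)  [x≤a] = -2·4²·(5/2)²·(3·6·10-(3·6+4)·(5/2))/(6·10³·10000) = -1/2400 m
Load 3 — applied couple M₀=5 kN·m at a=15/2 m (b=L-a=5/2):
  y_3 = (R_Ax³/6 - M_Ax²/2)/EI  [x≤a] with R_A=9/16, M_A=25/16 = ((9/16)·(5/2)³/6 - (25/16)·(5/2)²/2)/10000 = -7/20480 m
Superposition: y = Σ y_i = 1387/307200 m ≈ 0.004515 m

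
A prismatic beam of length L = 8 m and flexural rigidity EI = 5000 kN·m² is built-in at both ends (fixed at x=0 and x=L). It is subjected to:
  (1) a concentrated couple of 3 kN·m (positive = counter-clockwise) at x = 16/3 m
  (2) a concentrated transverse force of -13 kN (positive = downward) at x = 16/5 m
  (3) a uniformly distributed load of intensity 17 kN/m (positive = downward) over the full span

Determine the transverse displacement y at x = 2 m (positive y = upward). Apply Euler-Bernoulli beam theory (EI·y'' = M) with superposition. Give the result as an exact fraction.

y(2) = -3173/187500 m

Load 1 — applied couple M₀=3 kN·m at a=16/3 m (b=L-a=8/3):
  y_1 = (R_Ax³/6 - M_Ax²/2)/EI  [x≤a] with R_A=1/2, M_A=1 = ((1/2)·2³/6 - 1·2²/2)/5000 = -1/3750 m
Load 2 — point force P=-13 kN at a=16/5 m (b=L-a=24/5):
  y_2 = -Pb²x²(3aL-(3a+b)x)/(6L³EI)  [x≤a] = -(-13)·(24/5)²·2²·(3·(16/5)·8-(3·(16/5)+(24/5))·2)/(6·8³·5000) = 117/31250 m
Load 3 — uniform load w=17 kN/m over full span:
  y_3 = -wx²(L-x)²/(24EI) = -17·2²·(8-2)²/(24·5000) = -51/2500 m
Superposition: y = Σ y_i = -3173/187500 m ≈ -0.016923 m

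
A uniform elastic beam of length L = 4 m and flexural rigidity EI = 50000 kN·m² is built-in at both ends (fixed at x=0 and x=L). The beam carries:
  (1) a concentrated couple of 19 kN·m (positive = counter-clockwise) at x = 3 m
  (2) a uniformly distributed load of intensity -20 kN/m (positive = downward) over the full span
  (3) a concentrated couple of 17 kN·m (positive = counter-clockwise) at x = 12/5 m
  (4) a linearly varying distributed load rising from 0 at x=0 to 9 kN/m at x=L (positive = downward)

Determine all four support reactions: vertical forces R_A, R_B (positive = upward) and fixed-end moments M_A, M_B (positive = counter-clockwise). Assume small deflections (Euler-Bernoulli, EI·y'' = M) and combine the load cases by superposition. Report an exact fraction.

Load 1 — applied couple M₀=19 kN·m at a=3 m (b=L-a=1):
  R_A = 6M₀ab/L³ = 6·19·3·1/4³ = 171/32 kN
  M_A = M₀b(2a-b)/L² = 19·1·(2·3-1)/4² = 95/16 kN·m
  R_B = -6M₀ab/L³ = -6·19·3·1/4³ = -171/32 kN
  M_B = M₀a(2b-a)/L² = 19·3·(2·1-3)/4² = -57/16 kN·m
Load 2 — uniform load w=-20 kN/m over full span:
  R_A = wL/2 = (-20)·4/2 = -40 kN
  M_A = wL²/12 = (-20)·4²/12 = -80/3 kN·m
  R_B = wL/2 = (-20)·4/2 = -40 kN
  M_B = -wL²/12 = -(-20)·4²/12 = 80/3 kN·m
Load 3 — applied couple M₀=17 kN·m at a=12/5 m (b=L-a=8/5):
  R_A = 6M₀ab/L³ = 6·17·(12/5)·(8/5)/4³ = 153/25 kN
  M_A = M₀b(2a-b)/L² = 17·(8/5)·(2·(12/5)-(8/5))/4² = 136/25 kN·m
  R_B = -6M₀ab/L³ = -6·17·(12/5)·(8/5)/4³ = -153/25 kN
  M_B = M₀a(2b-a)/L² = 17·(12/5)·(2·(8/5)-(12/5))/4² = 51/25 kN·m
Load 4 — triangular load w₀=9 kN/m (0→w₀ over full span):
  R_A = 3w₀L/20 = 3·9·4/20 = 27/5 kN
  M_A = w₀L²/30 = 9·4²/30 = 24/5 kN·m
  R_B = 7w₀L/20 = 7·9·4/20 = 63/5 kN
  M_B = -w₀L²/20 = -9·4²/20 = -36/5 kN·m
Superposition: R_A = -18509/800 kN, M_A = -12587/1200 kN·m, R_B = -31091/800 kN, M_B = 21533/1200 kN·m

R_A = -18509/800 kN, M_A = -12587/1200 kN·m, R_B = -31091/800 kN, M_B = 21533/1200 kN·m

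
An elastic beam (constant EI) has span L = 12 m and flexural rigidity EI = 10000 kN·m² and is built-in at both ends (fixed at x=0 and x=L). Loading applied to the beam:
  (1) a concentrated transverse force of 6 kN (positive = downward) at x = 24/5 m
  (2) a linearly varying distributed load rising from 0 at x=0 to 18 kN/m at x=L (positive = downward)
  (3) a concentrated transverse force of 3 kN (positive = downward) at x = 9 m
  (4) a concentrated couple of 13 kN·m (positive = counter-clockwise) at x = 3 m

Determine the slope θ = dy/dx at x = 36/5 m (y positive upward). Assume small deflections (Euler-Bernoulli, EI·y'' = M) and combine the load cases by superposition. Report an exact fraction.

θ(36/5) = 332211/62500000 rad

Load 1 — point force P=6 kN at a=24/5 m (b=L-a=36/5):
  θ_1 = Pa²(L-x)(2bL-(3b+a)(L-x))/(2L³EI)  [x>a] = 6·(24/5)²·(12-(36/5))·(2·(36/5)·12-(3·(36/5)+(24/5))·(12-(36/5)))/(2·12³·10000) = 1728/1953125 rad
Load 2 — triangular load w₀=18 kN/m (0→w₀ over full span):
  θ_2 = -w₀(2x(L-x)(L-2x)(x+2L)+x²(L-x)²)/(120LEI) = -18·(2·(36/5)·(12-(36/5))·(12-2·(36/5))·((36/5)+2·12)+(36/5)²·(12-(36/5))²)/(120·12·10000) = 1944/390625 rad
Load 3 — point force P=3 kN at a=9 m (b=L-a=3):
  θ_3 = -Pb²x(2aL-(3a+b)x)/(2L³EI)  [x≤a] = -3·3²·(36/5)·(2·9·12-(3·9+3)·(36/5))/(2·12³·10000) = 0 rad
Load 4 — applied couple M₀=13 kN·m at a=3 m (b=L-a=9):
  θ_4 = (R_Ax²/2 - M_Ax - M₀(x-a))/EI  [x>a] with R_A=39/32, M_A=-39/16 = ((39/32)·(36/5)²/2 - (-39/16)·(36/5) - 13·((36/5)-3))/10000 = -273/500000 rad
Superposition: θ = Σ θ_i = 332211/62500000 rad ≈ 0.005315 rad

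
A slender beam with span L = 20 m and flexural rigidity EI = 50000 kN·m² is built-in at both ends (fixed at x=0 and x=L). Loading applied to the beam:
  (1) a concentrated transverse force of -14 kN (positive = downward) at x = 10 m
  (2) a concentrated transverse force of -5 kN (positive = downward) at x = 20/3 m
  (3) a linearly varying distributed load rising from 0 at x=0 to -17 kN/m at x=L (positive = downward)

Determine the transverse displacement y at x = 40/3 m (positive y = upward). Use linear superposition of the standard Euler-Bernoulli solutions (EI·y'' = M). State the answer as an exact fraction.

Load 1 — point force P=-14 kN at a=10 m (b=L-a=10):
  y_1 = -Pa²(L-x)²(3bL-(3b+a)(L-x))/(6L³EI)  [x>a] = -(-14)·10²·(20-(40/3))²·(3·10·20-(3·10+10)·(20-(40/3)))/(6·20³·50000) = 7/810 m
Load 2 — point force P=-5 kN at a=20/3 m (b=L-a=40/3):
  y_2 = -Pa²(L-x)²(3bL-(3b+a)(L-x))/(6L³EI)  [x>a] = -(-5)·(20/3)²·(20-(40/3))²·(3·(40/3)·20-(3·(40/3)+(20/3))·(20-(40/3)))/(6·20³·50000) = 22/10935 m
Load 3 — triangular load w₀=-17 kN/m (0→w₀ over full span):
  y_3 = -w₀x²(L-x)²(x+2L)/(120LEI) = -(-17)·(40/3)²·(20-(40/3))²·((40/3)+2·20)/(120·20·50000) = 1088/18225 m
Superposition: y = Σ y_i = 7693/109350 m ≈ 0.070352 m

y(40/3) = 7693/109350 m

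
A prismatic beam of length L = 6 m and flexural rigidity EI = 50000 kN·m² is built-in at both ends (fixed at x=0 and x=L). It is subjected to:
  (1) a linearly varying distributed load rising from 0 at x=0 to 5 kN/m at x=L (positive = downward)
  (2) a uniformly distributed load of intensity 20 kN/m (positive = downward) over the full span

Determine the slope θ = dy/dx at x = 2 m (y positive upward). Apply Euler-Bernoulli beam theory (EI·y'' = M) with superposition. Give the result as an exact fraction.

θ(2) = -17/28125 rad

Load 1 — triangular load w₀=5 kN/m (0→w₀ over full span):
  θ_1 = -w₀(2x(L-x)(L-2x)(x+2L)+x²(L-x)²)/(120LEI) = -5·(2·2·(6-2)·(6-2·2)·(2+2·6)+2²·(6-2)²)/(120·6·50000) = -2/28125 rad
Load 2 — uniform load w=20 kN/m over full span:
  θ_2 = -wx(L-x)(L-2x)/(12EI) = -20·2·(6-2)·(6-2·2)/(12·50000) = -1/1875 rad
Superposition: θ = Σ θ_i = -17/28125 rad ≈ -0.000604 rad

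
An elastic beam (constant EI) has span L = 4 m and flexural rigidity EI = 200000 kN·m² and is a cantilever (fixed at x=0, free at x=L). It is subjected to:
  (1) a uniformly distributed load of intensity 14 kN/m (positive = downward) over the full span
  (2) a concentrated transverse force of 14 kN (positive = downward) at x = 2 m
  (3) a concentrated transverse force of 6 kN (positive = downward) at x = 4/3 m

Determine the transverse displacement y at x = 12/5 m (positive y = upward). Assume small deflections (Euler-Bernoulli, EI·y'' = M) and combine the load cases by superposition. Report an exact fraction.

y(12/5) = -573439/421875000 m

Load 1 — uniform load w=14 kN/m over full span:
  y_1 = -wx²(x²-4Lx+6L²)/(24EI) = -14·(12/5)²·((12/5)²-4·4·(12/5)+6·4²)/(24·200000) = -2079/1953125 m
Load 2 — point force P=14 kN at a=2 m (b=L-a=2):
  y_2 = -Pa²(3x-a)/(6EI)  [x>a] = -14·2²·(3·(12/5)-2)/(6·200000) = -91/375000 m
Load 3 — point force P=6 kN at a=4/3 m (b=L-a=8/3):
  y_3 = -Pa²(3x-a)/(6EI)  [x>a] = -6·(4/3)²·(3·(12/5)-(4/3))/(6·200000) = -22/421875 m
Superposition: y = Σ y_i = -573439/421875000 m ≈ -0.001359 m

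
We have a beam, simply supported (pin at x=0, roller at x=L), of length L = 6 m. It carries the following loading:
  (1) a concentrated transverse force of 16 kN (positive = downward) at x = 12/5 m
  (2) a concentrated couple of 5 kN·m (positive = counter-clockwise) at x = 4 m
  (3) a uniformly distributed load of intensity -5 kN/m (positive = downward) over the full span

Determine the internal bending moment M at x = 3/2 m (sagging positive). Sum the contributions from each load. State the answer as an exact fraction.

M(3/2) = -49/40 kN·m

Load 1 — point force P=16 kN at a=12/5 m (b=L-a=18/5):
  M_1 = Pbx/L  [x≤a] = 16·(18/5)·(3/2)/6 = 72/5 kN·m
Load 2 — applied couple M₀=5 kN·m at a=4 m (b=L-a=2):
  M_2 = M₀x/L  [x≤a] = 5·(3/2)/6 = 5/4 kN·m
Load 3 — uniform load w=-5 kN/m over full span:
  M_3 = wx(L-x)/2 = (-5)·(3/2)·(6-(3/2))/2 = -135/8 kN·m
Superposition: M = Σ M_i = -49/40 kN·m ≈ -1.225000 kN·m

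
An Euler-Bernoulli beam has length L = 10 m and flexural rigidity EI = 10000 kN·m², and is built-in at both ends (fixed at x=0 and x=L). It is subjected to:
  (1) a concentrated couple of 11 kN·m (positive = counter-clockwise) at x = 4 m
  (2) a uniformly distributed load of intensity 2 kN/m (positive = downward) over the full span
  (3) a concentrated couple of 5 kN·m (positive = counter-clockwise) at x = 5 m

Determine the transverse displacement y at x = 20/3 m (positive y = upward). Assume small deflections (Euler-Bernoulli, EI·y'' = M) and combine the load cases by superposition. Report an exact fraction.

Load 1 — applied couple M₀=11 kN·m at a=4 m (b=L-a=6):
  y_1 = (R_Ax³/6 - M_Ax²/2 - M₀(x-a)²/2)/EI  [x>a] with R_A=198/125, M_A=33/25 = ((198/125)·(20/3)³/6 - (33/25)·(20/3)²/2 - 11·((20/3)-4)²/2)/10000 = 11/11250 m
Load 2 — uniform load w=2 kN/m over full span:
  y_2 = -wx²(L-x)²/(24EI) = -2·(20/3)²·(10-(20/3))²/(24·10000) = -1/243 m
Load 3 — applied couple M₀=5 kN·m at a=5 m (b=L-a=5):
  y_3 = (R_Ax³/6 - M_Ax²/2 - M₀(x-a)²/2)/EI  [x>a] with R_A=3/4, M_A=5/4 = ((3/4)·(20/3)³/6 - (5/4)·(20/3)²/2 - 5·((20/3)-5)²/2)/10000 = 1/4320 m
Superposition: y = Σ y_i = -14123/4860000 m ≈ -0.002906 m

y(20/3) = -14123/4860000 m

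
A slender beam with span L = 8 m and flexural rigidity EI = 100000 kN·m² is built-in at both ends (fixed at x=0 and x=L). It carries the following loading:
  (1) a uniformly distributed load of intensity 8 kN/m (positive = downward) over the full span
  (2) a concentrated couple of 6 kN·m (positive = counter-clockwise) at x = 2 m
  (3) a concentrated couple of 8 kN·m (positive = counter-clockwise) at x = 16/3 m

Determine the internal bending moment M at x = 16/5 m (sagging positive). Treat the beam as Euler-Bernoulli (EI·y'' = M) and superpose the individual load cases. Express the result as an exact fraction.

Load 1 — uniform load w=8 kN/m over full span:
  M_1 = wLx/2 - wL²/12 - wx²/2 = 8·8·(16/5)/2 - 8·8²/12 - 8·(16/5)²/2 = 1408/75 kN·m
Load 2 — applied couple M₀=6 kN·m at a=2 m (b=L-a=6):
  M_2 = R_Ax - M_A - M₀  [x>a] with R_A=27/32, M_A=-9/8 = (27/32)·(16/5) - (-9/8) - 6 = -87/40 kN·m
Load 3 — applied couple M₀=8 kN·m at a=16/3 m (b=L-a=8/3):
  M_3 = R_Ax - M_A  [x≤a] with R_A=4/3, M_A=8/3 = (4/3)·(16/5) - (8/3) = 8/5 kN·m
Superposition: M = Σ M_i = 10919/600 kN·m ≈ 18.198333 kN·m

M(16/5) = 10919/600 kN·m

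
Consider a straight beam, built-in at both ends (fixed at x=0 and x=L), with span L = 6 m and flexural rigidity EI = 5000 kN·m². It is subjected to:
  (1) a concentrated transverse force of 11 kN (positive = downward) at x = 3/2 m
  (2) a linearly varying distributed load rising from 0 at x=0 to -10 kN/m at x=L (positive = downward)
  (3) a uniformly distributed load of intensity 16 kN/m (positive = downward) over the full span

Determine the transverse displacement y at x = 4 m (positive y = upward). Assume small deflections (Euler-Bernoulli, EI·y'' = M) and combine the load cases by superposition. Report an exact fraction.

y(4) = -4657/720000 m

Load 1 — point force P=11 kN at a=3/2 m (b=L-a=9/2):
  y_1 = -Pa²(L-x)²(3bL-(3b+a)(L-x))/(6L³EI)  [x>a] = -11·(3/2)²·(6-4)²·(3·(9/2)·6-(3·(9/2)+(3/2))·(6-4))/(6·6³·5000) = -187/240000 m
Load 2 — triangular load w₀=-10 kN/m (0→w₀ over full span):
  y_2 = -w₀x²(L-x)²(x+2L)/(120LEI) = -(-10)·4²·(6-4)²·(4+2·6)/(120·6·5000) = 16/5625 m
Load 3 — uniform load w=16 kN/m over full span:
  y_3 = -wx²(L-x)²/(24EI) = -16·4²·(6-4)²/(24·5000) = -16/1875 m
Superposition: y = Σ y_i = -4657/720000 m ≈ -0.006468 m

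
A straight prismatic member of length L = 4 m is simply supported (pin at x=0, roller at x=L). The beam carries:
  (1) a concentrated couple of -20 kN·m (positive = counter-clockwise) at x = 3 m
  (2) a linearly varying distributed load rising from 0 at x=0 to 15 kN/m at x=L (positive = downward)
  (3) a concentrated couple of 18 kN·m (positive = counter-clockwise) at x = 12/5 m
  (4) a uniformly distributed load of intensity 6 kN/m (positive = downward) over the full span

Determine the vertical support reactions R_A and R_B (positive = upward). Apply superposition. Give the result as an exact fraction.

Load 1 — applied couple M₀=-20 kN·m at a=3 m (b=L-a=1):
  R_A = M₀/L = (-20)/4 = -5 kN
  R_B = -M₀/L = -(-20)/4 = 5 kN
Load 2 — triangular load w₀=15 kN/m (0→w₀ over full span):
  R_A = w₀L/6 = 15·4/6 = 10 kN
  R_B = w₀L/3 = 15·4/3 = 20 kN
Load 3 — applied couple M₀=18 kN·m at a=12/5 m (b=L-a=8/5):
  R_A = M₀/L = 18/4 = 9/2 kN
  R_B = -M₀/L = -18/4 = -9/2 kN
Load 4 — uniform load w=6 kN/m over full span:
  R_A = wL/2 = 6·4/2 = 12 kN
  R_B = wL/2 = 6·4/2 = 12 kN
Superposition: R_A = 43/2 kN, R_B = 65/2 kN

R_A = 43/2 kN, R_B = 65/2 kN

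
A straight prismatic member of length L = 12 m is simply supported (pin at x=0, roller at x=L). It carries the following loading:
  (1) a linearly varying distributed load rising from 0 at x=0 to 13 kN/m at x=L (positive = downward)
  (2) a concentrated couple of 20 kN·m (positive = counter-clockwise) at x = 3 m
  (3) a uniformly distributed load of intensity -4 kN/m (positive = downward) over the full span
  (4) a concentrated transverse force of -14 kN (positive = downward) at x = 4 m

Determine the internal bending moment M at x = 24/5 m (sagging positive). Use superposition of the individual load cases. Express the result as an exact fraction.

Load 1 — triangular load w₀=13 kN/m (0→w₀ over full span):
  M_1 = w₀Lx/6 - w₀x³/(6L) = 13·12·(24/5)/6 - 13·(24/5)³/(6·12) = 13104/125 kN·m
Load 2 — applied couple M₀=20 kN·m at a=3 m (b=L-a=9):
  M_2 = M₀x/L - M₀  [x>a] = 20·(24/5)/12 - 20 = -12 kN·m
Load 3 — uniform load w=-4 kN/m over full span:
  M_3 = wx(L-x)/2 = (-4)·(24/5)·(12-(24/5))/2 = -1728/25 kN·m
Load 4 — point force P=-14 kN at a=4 m (b=L-a=8):
  M_4 = Pa(L-x)/L  [x>a] = (-14)·4·(12-(24/5))/12 = -168/5 kN·m
Superposition: M = Σ M_i = -1236/125 kN·m ≈ -9.888000 kN·m

M(24/5) = -1236/125 kN·m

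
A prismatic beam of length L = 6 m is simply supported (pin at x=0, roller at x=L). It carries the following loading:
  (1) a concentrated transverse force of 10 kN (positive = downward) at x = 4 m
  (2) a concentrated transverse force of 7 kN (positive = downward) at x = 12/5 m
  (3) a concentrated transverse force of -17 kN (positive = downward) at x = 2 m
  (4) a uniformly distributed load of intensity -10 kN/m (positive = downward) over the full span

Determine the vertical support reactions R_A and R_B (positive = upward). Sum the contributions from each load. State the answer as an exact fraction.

R_A = -169/5 kN, R_B = -131/5 kN

Load 1 — point force P=10 kN at a=4 m (b=L-a=2):
  R_A = Pb/L = 10·2/6 = 10/3 kN
  R_B = Pa/L = 10·4/6 = 20/3 kN
Load 2 — point force P=7 kN at a=12/5 m (b=L-a=18/5):
  R_A = Pb/L = 7·(18/5)/6 = 21/5 kN
  R_B = Pa/L = 7·(12/5)/6 = 14/5 kN
Load 3 — point force P=-17 kN at a=2 m (b=L-a=4):
  R_A = Pb/L = (-17)·4/6 = -34/3 kN
  R_B = Pa/L = (-17)·2/6 = -17/3 kN
Load 4 — uniform load w=-10 kN/m over full span:
  R_A = wL/2 = (-10)·6/2 = -30 kN
  R_B = wL/2 = (-10)·6/2 = -30 kN
Superposition: R_A = -169/5 kN, R_B = -131/5 kN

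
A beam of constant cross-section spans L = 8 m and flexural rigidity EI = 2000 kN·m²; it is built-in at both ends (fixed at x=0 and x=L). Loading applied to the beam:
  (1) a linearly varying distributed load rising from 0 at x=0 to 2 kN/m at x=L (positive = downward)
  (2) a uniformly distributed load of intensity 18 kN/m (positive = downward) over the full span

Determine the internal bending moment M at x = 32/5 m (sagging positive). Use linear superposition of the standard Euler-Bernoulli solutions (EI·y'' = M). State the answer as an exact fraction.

Load 1 — triangular load w₀=2 kN/m (0→w₀ over full span):
  M_1 = 3w₀Lx/20 - w₀L²/30 - w₀x³/(6L) = 3·2·8·(32/5)/20 - 2·8²/30 - 2·(32/5)³/(6·8) = 64/375 kN·m
Load 2 — uniform load w=18 kN/m over full span:
  M_2 = wLx/2 - wL²/12 - wx²/2 = 18·8·(32/5)/2 - 18·8²/12 - 18·(32/5)²/2 = -96/25 kN·m
Superposition: M = Σ M_i = -1376/375 kN·m ≈ -3.669333 kN·m

M(32/5) = -1376/375 kN·m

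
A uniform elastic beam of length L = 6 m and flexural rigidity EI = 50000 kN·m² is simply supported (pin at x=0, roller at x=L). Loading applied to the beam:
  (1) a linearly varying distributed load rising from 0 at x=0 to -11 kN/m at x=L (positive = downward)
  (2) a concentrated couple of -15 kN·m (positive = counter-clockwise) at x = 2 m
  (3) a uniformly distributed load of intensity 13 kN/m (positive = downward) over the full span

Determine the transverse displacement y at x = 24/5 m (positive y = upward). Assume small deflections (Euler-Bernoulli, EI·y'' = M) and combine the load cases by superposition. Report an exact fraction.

y(24/5) = -653397/390625000 m

Load 1 — triangular load w₀=-11 kN/m (0→w₀ over full span):
  y_1 = -w₀x(7L⁴-10L²x²+3x⁴)/(360LEI) = -(-11)·(24/5)·(7·6⁴-10·6²·(24/5)²+3·(24/5)⁴)/(360·6·50000) = 113157/97656250 m
Load 2 — applied couple M₀=-15 kN·m at a=2 m (b=L-a=4):
  y_2 = (M₀x³/(6L)-M₀(x-a)²/2+C₁x)/EI  [x>a] with C₁=M₀(3b²-L²)/(6L)=-5 = ((-15)·(24/5)³/(6·6)-(-15)·((24/5)-2)²/2+(-5)·(24/5))/50000 = -141/625000 m
Load 3 — uniform load w=13 kN/m over full span:
  y_3 = -wx(L³-2Lx²+x³)/(24EI) = -13·(24/5)·(6³-2·6·(24/5)²+(24/5)³)/(24·50000) = -10179/3906250 m
Superposition: y = Σ y_i = -653397/390625000 m ≈ -0.001673 m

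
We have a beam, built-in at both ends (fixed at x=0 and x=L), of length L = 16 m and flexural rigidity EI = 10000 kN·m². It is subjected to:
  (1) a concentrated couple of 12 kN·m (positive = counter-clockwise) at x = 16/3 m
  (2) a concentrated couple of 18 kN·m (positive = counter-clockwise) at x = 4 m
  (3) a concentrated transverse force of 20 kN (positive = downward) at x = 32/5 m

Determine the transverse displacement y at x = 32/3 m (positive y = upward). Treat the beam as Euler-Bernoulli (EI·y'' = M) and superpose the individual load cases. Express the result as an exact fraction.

y(32/3) = -22693/1265625 m

Load 1 — applied couple M₀=12 kN·m at a=16/3 m (b=L-a=32/3):
  y_1 = (R_Ax³/6 - M_Ax²/2 - M₀(x-a)²/2)/EI  [x>a] with R_A=1, M_A=0 = (1·(32/3)³/6 - 0·(32/3)²/2 - 12·((32/3)-(16/3))²/2)/10000 = 32/10125 m
Load 2 — applied couple M₀=18 kN·m at a=4 m (b=L-a=12):
  y_2 = (R_Ax³/6 - M_Ax²/2 - M₀(x-a)²/2)/EI  [x>a] with R_A=81/64, M_A=-27/8 = ((81/64)·(32/3)³/6 - (-27/8)·(32/3)²/2 - 18·((32/3)-4)²/2)/10000 = 3/625 m
Load 3 — point force P=20 kN at a=32/5 m (b=L-a=48/5):
  y_3 = -Pa²(L-x)²(3bL-(3b+a)(L-x))/(6L³EI)  [x>a] = -20·(32/5)²·(16-(32/3))²·(3·(48/5)·16-(3·(48/5)+(32/5))·(16-(32/3)))/(6·16³·10000) = -32768/1265625 m
Superposition: y = Σ y_i = -22693/1265625 m ≈ -0.017930 m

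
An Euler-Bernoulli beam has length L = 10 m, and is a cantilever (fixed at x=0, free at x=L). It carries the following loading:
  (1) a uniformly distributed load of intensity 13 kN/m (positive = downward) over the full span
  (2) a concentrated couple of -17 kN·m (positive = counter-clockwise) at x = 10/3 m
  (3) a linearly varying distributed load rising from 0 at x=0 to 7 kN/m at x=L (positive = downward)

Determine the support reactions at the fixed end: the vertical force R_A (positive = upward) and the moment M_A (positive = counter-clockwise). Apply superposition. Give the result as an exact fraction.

Load 1 — uniform load w=13 kN/m over full span:
  R_A = wL = 13·10 = 130 kN
  M_A = wL²/2 = 13·10²/2 = 650 kN·m
Load 2 — applied couple M₀=-17 kN·m at a=10/3 m (b=L-a=20/3):
  R_A = 0 kN
  M_A = -M₀ = -(-17) = 17 kN·m
Load 3 — triangular load w₀=7 kN/m (0→w₀ over full span):
  R_A = w₀L/2 = 7·10/2 = 35 kN
  M_A = w₀L²/3 = 7·10²/3 = 700/3 kN·m
Superposition: R_A = 165 kN, M_A = 2701/3 kN·m

R_A = 165 kN, M_A = 2701/3 kN·m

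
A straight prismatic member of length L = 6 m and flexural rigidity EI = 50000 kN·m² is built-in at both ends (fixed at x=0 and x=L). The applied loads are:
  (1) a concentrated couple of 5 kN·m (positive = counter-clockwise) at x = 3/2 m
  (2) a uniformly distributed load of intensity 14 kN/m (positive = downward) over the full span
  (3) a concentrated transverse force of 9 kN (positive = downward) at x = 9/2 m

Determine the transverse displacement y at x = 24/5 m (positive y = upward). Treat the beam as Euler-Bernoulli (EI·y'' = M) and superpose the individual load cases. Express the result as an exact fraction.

y(24/5) = -217791/500000000 m

Load 1 — applied couple M₀=5 kN·m at a=3/2 m (b=L-a=9/2):
  y_1 = (R_Ax³/6 - M_Ax²/2 - M₀(x-a)²/2)/EI  [x>a] with R_A=15/16, M_A=-15/16 = ((15/16)·(24/5)³/6 - (-15/16)·(24/5)²/2 - 5·((24/5)-(3/2))²/2)/50000 = 171/10000000 m
Load 2 — uniform load w=14 kN/m over full span:
  y_2 = -wx²(L-x)²/(24EI) = -14·(24/5)²·(6-(24/5))²/(24·50000) = -756/1953125 m
Load 3 — point force P=9 kN at a=9/2 m (b=L-a=3/2):
  y_3 = -Pa²(L-x)²(3bL-(3b+a)(L-x))/(6L³EI)  [x>a] = -9·(9/2)²·(6-(24/5))²·(3·(3/2)·6-(3·(3/2)+(9/2))·(6-(24/5)))/(6·6³·50000) = -6561/100000000 m
Superposition: y = Σ y_i = -217791/500000000 m ≈ -0.000436 m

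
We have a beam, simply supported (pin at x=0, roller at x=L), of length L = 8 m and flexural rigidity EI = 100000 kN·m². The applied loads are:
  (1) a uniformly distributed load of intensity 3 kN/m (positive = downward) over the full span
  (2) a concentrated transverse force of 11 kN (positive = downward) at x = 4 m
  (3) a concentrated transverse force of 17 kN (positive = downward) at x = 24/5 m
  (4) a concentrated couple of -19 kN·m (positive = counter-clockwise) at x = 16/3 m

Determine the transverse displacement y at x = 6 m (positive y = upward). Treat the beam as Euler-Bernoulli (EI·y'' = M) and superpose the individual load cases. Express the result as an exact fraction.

Load 1 — uniform load w=3 kN/m over full span:
  y_1 = -wx(L³-2Lx²+x³)/(24EI) = -3·6·(8³-2·8·6²+6³)/(24·100000) = -57/50000 m
Load 2 — point force P=11 kN at a=4 m (b=L-a=4):
  y_2 = -Pa(L-x)(2Lx-a²-x²)/(6LEI)  [x>a] = -11·4·(8-6)·(2·8·6-4²-6²)/(6·8·100000) = -121/150000 m
Load 3 — point force P=17 kN at a=24/5 m (b=L-a=16/5):
  y_3 = -Pa(L-x)(2Lx-a²-x²)/(6LEI)  [x>a] = -17·(24/5)·(8-6)·(2·8·6-(24/5)²-6²)/(6·8·100000) = -3927/3125000 m
Load 4 — applied couple M₀=-19 kN·m at a=16/3 m (b=L-a=8/3):
  y_4 = (M₀x³/(6L)-M₀(x-a)²/2+C₁x)/EI  [x>a] with C₁=M₀(3b²-L²)/(6L)=152/9 = ((-19)·6³/(6·8)-(-19)·(6-(16/3))²/2+(152/9)·6)/100000 = 361/1800000 m
Superposition: y = Σ y_i = -675619/225000000 m ≈ -0.003003 m

y(6) = -675619/225000000 m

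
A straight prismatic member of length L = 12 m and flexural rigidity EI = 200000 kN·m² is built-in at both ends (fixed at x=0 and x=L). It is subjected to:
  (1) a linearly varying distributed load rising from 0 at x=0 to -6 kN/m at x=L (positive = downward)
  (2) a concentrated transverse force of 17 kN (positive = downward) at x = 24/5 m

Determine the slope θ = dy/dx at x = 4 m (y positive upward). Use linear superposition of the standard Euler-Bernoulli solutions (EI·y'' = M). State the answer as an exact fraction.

θ(4) = 223/9375000 rad

Load 1 — triangular load w₀=-6 kN/m (0→w₀ over full span):
  θ_1 = -w₀(2x(L-x)(L-2x)(x+2L)+x²(L-x)²)/(120LEI) = -(-6)·(2·4·(12-4)·(12-2·4)·(4+2·12)+4²·(12-4)²)/(120·12·200000) = 8/46875 rad
Load 2 — point force P=17 kN at a=24/5 m (b=L-a=36/5):
  θ_2 = -Pb²x(2aL-(3a+b)x)/(2L³EI)  [x≤a] = -17·(36/5)²·4·(2·(24/5)·12-(3·(24/5)+(36/5))·4)/(2·12³·200000) = -459/3125000 rad
Superposition: θ = Σ θ_i = 223/9375000 rad ≈ 0.000024 rad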